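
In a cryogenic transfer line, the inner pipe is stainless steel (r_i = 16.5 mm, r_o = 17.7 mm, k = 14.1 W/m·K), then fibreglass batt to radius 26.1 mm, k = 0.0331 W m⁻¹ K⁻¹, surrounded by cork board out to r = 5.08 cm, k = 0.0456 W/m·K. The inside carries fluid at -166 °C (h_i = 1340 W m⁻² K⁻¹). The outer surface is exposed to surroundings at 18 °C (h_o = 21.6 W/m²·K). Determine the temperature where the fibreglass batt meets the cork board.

Treat each layer as a resistance in series:
  R'_conv,in = 1/(2πr h) = 1/(2π·0.0165·1340) = 0.007198 m·K/W
  R'_stainless steel = ln(0.0177/0.0165)/(2πk) = 0.07020/(2π·14.1) = 7.924×10^-4 m·K/W
  R'_fibreglass batt = ln(0.0261/0.0177)/(2πk) = 0.3884/(2π·0.0331) = 1.867 m·K/W
  R'_cork board = ln(0.0508/0.0261)/(2πk) = 0.6660/(2π·0.0456) = 2.324 m·K/W
  R'_conv,out = 1/(2πr h) = 1/(2π·0.0508·21.6) = 0.1450 m·K/W
ΣR = 0.007198 + 7.924×10^-4 + 1.867 + 2.324 + 0.1450 = 4.344 m·K/W
Q' = ΔT/ΣR = (-166 °C − 18 °C)/4.344 = -42.36 W/m
From the inner boundary to the fibreglass batt/cork board interface, ΣR_partial = 1.875 m·K/W.
T_interface = T_in − Q'·ΣR_partial = -166 °C − (-42.36)(1.875) = -86.6 °C

T = -86.6 °C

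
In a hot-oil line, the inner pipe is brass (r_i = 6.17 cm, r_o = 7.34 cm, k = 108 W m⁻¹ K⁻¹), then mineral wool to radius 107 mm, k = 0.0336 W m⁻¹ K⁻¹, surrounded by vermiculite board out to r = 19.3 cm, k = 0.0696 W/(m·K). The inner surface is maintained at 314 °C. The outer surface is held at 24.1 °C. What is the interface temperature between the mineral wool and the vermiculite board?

T = 149 °C

Series thermal resistances, inner to outer:
  R'_brass = ln(0.0734/0.0617)/(2πk) = 0.1736/(2π·108) = 2.559×10^-4 m·K/W
  R'_mineral wool = ln(0.107/0.0734)/(2πk) = 0.3769/(2π·0.0336) = 1.785 m·K/W
  R'_vermiculite board = ln(0.193/0.107)/(2πk) = 0.5899/(2π·0.0696) = 1.349 m·K/W
ΣR = 2.559×10^-4 + 1.785 + 1.349 = 3.134 m·K/W
Q' = ΔT/ΣR = (314 °C − 24.1 °C)/3.134 = 92.50 W/m
From the inner boundary to the mineral wool/vermiculite board interface, ΣR_partial = 1.785 m·K/W.
T_interface = T_in − Q'·ΣR_partial = 314 °C − (92.50)(1.785) = 149 °C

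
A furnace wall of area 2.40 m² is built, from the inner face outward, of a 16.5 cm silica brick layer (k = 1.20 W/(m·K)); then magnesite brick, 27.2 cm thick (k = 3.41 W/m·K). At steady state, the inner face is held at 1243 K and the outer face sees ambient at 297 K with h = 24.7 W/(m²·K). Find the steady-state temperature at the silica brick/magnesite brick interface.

T = 738 K

Resistance network (inner→outer):
  R_silica brick = L/(kA) = 0.165/(1.20·2.40) = 0.05729 K/W
  R_magnesite brick = L/(kA) = 0.272/(3.41·2.40) = 0.03324 K/W
  R_conv,out = 1/(hA) = 1/(24.7·2.40) = 0.01687 K/W
ΣR = 0.05729 + 0.03324 + 0.01687 = 0.1074 K/W
Q = ΔT/ΣR = (1243 K − 297 K)/0.1074 = 8808 W
From the inner boundary to the silica brick/magnesite brick interface, ΣR_partial = 0.05729 K/W.
T_interface = T_in − Q·ΣR_partial = 1243 K − (8808)(0.05729) = 738 K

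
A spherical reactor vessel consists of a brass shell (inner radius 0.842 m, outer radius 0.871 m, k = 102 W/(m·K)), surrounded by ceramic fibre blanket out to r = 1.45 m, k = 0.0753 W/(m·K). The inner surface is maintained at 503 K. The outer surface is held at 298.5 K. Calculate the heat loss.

Resistance network (inner→outer):
  R_brass = (1/0.842 − 1/0.871)/(4πk) = 0.03954/(4π·102) = 3.085×10^-5 K/W
  R_ceramic fibre blanket = (1/0.871 − 1/1.45)/(4πk) = 0.4585/(4π·0.0753) = 0.4845 K/W
ΣR = 3.085×10^-5 + 0.4845 = 0.4845 K/W
Q = ΔT/ΣR = (503 K − 298.5 K)/0.4845 = 422 W

Q = 422 W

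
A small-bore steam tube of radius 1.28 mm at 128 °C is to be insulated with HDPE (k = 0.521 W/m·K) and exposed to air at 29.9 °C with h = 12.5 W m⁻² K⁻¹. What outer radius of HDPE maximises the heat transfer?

For a cylinder, r_cr = k_ins/h = 0.521/12.5 = 0.0417 m = 4.17 cm

r_cr = 4.17 cm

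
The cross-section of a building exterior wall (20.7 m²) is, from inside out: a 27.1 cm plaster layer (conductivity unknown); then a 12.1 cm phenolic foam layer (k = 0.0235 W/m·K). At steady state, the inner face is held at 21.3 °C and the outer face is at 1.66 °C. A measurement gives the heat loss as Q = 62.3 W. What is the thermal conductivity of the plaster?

k = 0.197 W/m·K

ΣR = ΔT/Q = |21.3 − 1.66|/62.3 = 0.3152 K/W
Known resistances:
  R_phenolic foam = L/(kA) = 0.121/(0.0235·20.7) = 0.2487 K/W
R_plaster = ΣR − ΣR_known = 0.3152 − 0.2487 = 0.06650 K/W
L/(kA) = 0.06650 ⇒ k = 0.271/(0.06650·20.7) = 0.197 W/m·K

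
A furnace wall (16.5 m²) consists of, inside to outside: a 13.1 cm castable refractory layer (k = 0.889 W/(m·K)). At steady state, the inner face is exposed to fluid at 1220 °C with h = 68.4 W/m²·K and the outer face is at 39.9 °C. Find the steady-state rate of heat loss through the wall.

Treat each layer as a resistance in series:
  R_conv,in = 1/(hA) = 1/(68.4·16.5) = 8.861×10^-4 K/W
  R_castable refractory = L/(kA) = 0.131/(0.889·16.5) = 0.008931 K/W
ΣR = 8.861×10^-4 + 0.008931 = 0.009817 K/W
Q = ΔT/ΣR = (1220 °C − 39.9 °C)/0.009817 = 1.20×10^5 W

Q = 1.20×10^5 W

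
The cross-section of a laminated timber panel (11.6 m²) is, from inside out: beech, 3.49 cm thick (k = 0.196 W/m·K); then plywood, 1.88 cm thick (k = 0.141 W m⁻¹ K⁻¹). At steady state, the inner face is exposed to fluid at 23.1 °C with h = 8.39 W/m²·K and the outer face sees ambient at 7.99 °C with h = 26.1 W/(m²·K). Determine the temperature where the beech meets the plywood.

Resistance network (inner→outer):
  R_conv,in = 1/(hA) = 1/(8.39·11.6) = 0.01027 K/W
  R_beech = L/(kA) = 0.0349/(0.196·11.6) = 0.01535 K/W
  R_plywood = L/(kA) = 0.0188/(0.141·11.6) = 0.01149 K/W
  R_conv,out = 1/(hA) = 1/(26.1·11.6) = 0.003303 K/W
ΣR = 0.01027 + 0.01535 + 0.01149 + 0.003303 = 0.04041 K/W
Q = ΔT/ΣR = (23.1 °C − 7.99 °C)/0.04041 = 373.9 W
From the inner boundary to the beech/plywood interface, ΣR_partial = 0.02562 K/W.
T_interface = T_in − Q·ΣR_partial = 23.1 °C − (373.9)(0.02562) = 13.5 °C

T = 13.5 °C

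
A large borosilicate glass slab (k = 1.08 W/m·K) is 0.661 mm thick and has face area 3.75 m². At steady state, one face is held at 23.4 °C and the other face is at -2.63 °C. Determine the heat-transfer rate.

Q = 1.59×10^5 W

Q = kA·ΔT/L = 1.08 × 3.75 × |23.4 °C − -2.63 °C| / 6.61×10^-4 = 1.59×10^5 W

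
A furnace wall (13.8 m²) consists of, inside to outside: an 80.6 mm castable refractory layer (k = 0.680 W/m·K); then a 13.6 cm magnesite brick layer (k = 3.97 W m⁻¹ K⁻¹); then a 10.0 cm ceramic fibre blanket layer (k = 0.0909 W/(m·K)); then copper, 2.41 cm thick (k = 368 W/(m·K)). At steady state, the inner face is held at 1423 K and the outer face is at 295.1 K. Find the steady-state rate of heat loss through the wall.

Series thermal resistances, inner to outer:
  R_castable refractory = L/(kA) = 0.0806/(0.680·13.8) = 0.008589 K/W
  R_magnesite brick = L/(kA) = 0.136/(3.97·13.8) = 0.002482 K/W
  R_ceramic fibre blanket = L/(kA) = 0.100/(0.0909·13.8) = 0.07972 K/W
  R_copper = L/(kA) = 0.0241/(368·13.8) = 4.746×10^-6 K/W
ΣR = 0.008589 + 0.002482 + 0.07972 + 4.746×10^-6 = 0.09080 K/W
Q = ΔT/ΣR = (1423 K − 295.1 K)/0.09080 = 12400 W

Q = 12.4 kW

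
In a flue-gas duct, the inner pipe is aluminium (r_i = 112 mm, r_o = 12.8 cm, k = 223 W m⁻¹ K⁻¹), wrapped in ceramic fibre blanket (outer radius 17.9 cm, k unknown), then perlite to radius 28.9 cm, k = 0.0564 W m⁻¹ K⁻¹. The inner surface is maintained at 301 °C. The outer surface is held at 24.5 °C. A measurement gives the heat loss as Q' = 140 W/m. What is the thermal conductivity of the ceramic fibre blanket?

k = 0.0857 W/m·K

ΣR = ΔT/Q' = |301 − 24.5|/140 = 1.975 m·K/W
Known resistances:
  R'_aluminium = ln(0.128/0.112)/(2πk) = 0.1335/(2π·223) = 9.530×10^-5 m·K/W
  R'_perlite = ln(0.289/0.179)/(2πk) = 0.4790/(2π·0.0564) = 1.352 m·K/W
R_ceramic fibre blanket = ΣR − ΣR_known = 1.975 − 1.352 = 0.6230 m·K/W
ln(r₂/r₁)/(2πk) = 0.6230 ⇒ k = 0.3354/(2π·0.6230) = 0.0857 W/m·K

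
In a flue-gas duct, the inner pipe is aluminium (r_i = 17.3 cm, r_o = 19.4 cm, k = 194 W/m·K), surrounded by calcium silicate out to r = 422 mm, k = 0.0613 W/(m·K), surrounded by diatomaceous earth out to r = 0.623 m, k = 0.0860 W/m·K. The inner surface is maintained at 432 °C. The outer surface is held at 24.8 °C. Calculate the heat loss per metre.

Q' = 149 W/m

Treat each layer as a resistance in series:
  R'_aluminium = ln(0.194/0.173)/(2πk) = 0.1146/(2π·194) = 9.399×10^-5 m·K/W
  R'_calcium silicate = ln(0.422/0.194)/(2πk) = 0.7771/(2π·0.0613) = 2.018 m·K/W
  R'_diatomaceous earth = ln(0.623/0.422)/(2πk) = 0.3895/(2π·0.0860) = 0.7209 m·K/W
ΣR = 9.399×10^-5 + 2.018 + 0.7209 = 2.739 m·K/W
Q' = ΔT/ΣR = (432 °C − 24.8 °C)/2.739 = 149 W/m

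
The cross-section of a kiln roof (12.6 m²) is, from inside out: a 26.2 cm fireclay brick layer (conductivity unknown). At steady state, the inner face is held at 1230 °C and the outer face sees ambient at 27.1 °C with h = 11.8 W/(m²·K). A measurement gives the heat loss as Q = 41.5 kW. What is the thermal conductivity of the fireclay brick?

k = 0.934 W/m·K

ΣR = ΔT/Q = |1230 − 27.1|/41500 = 0.02899 K/W
Known resistances:
  R_conv,out = 1/(hA) = 1/(11.8·12.6) = 0.006726 K/W
R_fireclay brick = ΣR − ΣR_known = 0.02899 − 0.006726 = 0.02226 K/W
L/(kA) = 0.02226 ⇒ k = 0.262/(0.02226·12.6) = 0.934 W/m·K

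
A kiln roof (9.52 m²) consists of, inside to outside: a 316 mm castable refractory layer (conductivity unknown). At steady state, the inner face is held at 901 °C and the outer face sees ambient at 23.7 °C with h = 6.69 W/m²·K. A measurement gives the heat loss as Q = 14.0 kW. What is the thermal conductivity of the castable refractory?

k = 0.707 W/m·K

ΣR = ΔT/Q = |901 − 23.7|/14000 = 0.06266 K/W
Known resistances:
  R_conv,out = 1/(hA) = 1/(6.69·9.52) = 0.01570 K/W
R_castable refractory = ΣR − ΣR_known = 0.06266 − 0.01570 = 0.04696 K/W
L/(kA) = 0.04696 ⇒ k = 0.316/(0.04696·9.52) = 0.707 W/m·K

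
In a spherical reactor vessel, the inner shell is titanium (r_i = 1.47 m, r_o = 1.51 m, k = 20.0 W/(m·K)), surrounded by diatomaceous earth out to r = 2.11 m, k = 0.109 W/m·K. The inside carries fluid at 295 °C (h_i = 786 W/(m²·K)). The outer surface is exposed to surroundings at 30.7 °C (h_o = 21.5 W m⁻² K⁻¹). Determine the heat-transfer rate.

Treat each layer as a resistance in series:
  R_conv,in = 1/(4πr²h) = 1/(4π·1.47²·786) = 4.685×10^-5 K/W
  R_titanium = (1/1.47 − 1/1.51)/(4πk) = 0.01802/(4π·20.0) = 7.170×10^-5 K/W
  R_diatomaceous earth = (1/1.51 − 1/2.11)/(4πk) = 0.1883/(4π·0.109) = 0.1375 K/W
  R_conv,out = 1/(4πr²h) = 1/(4π·2.11²·21.5) = 8.314×10^-4 K/W
ΣR = 4.685×10^-5 + 7.170×10^-5 + 0.1375 + 8.314×10^-4 = 0.1384 K/W
Q = ΔT/ΣR = (295 °C − 30.7 °C)/0.1384 = 1910 W

Q = 1910 W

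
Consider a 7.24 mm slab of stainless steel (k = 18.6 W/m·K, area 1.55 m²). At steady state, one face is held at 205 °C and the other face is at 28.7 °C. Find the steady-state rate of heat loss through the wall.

Q = kA·ΔT/L = 18.6 × 1.55 × |205 °C − 28.7 °C| / 0.00724 = 7.02×10^5 W

Q = 7.02×10^5 W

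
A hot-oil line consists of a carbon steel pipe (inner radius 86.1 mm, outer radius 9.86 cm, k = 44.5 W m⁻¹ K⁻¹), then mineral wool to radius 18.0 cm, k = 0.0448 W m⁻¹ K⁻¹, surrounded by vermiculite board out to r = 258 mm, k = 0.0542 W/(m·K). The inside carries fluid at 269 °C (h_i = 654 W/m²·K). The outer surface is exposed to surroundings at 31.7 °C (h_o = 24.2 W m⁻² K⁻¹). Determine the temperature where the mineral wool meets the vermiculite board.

Resistance network (inner→outer):
  R'_conv,in = 1/(2πr h) = 1/(2π·0.0861·654) = 0.002826 m·K/W
  R'_carbon steel = ln(0.0986/0.0861)/(2πk) = 0.1356/(2π·44.5) = 4.848×10^-4 m·K/W
  R'_mineral wool = ln(0.180/0.0986)/(2πk) = 0.6019/(2π·0.0448) = 2.138 m·K/W
  R'_vermiculite board = ln(0.258/0.180)/(2πk) = 0.3600/(2π·0.0542) = 1.057 m·K/W
  R'_conv,out = 1/(2πr h) = 1/(2π·0.258·24.2) = 0.02549 m·K/W
ΣR = 0.002826 + 4.848×10^-4 + 2.138 + 1.057 + 0.02549 = 3.224 m·K/W
Q' = ΔT/ΣR = (269 °C − 31.7 °C)/3.224 = 73.60 W/m
From the inner boundary to the mineral wool/vermiculite board interface, ΣR_partial = 2.141 m·K/W.
T_interface = T_in − Q'·ΣR_partial = 269 °C − (73.60)(2.141) = 111 °C

T = 111 °C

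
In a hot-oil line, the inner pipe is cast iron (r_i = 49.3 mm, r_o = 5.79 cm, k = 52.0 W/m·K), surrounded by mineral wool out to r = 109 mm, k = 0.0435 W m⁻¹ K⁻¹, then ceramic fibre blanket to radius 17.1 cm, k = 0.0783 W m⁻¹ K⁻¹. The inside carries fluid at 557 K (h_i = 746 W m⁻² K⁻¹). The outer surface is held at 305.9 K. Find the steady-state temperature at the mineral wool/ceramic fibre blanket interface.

T = 377 K

Resistance network (inner→outer):
  R'_conv,in = 1/(2πr h) = 1/(2π·0.0493·746) = 0.004327 m·K/W
  R'_cast iron = ln(0.0579/0.0493)/(2πk) = 0.1608/(2π·52.0) = 4.921×10^-4 m·K/W
  R'_mineral wool = ln(0.109/0.0579)/(2πk) = 0.6326/(2π·0.0435) = 2.315 m·K/W
  R'_ceramic fibre blanket = ln(0.171/0.109)/(2πk) = 0.4503/(2π·0.0783) = 0.9153 m·K/W
ΣR = 0.004327 + 4.921×10^-4 + 2.315 + 0.9153 = 3.235 m·K/W
Q' = ΔT/ΣR = (557 K − 305.9 K)/3.235 = 77.62 W/m
From the inner boundary to the mineral wool/ceramic fibre blanket interface, ΣR_partial = 2.320 m·K/W.
T_interface = T_in − Q'·ΣR_partial = 557 K − (77.62)(2.320) = 377 K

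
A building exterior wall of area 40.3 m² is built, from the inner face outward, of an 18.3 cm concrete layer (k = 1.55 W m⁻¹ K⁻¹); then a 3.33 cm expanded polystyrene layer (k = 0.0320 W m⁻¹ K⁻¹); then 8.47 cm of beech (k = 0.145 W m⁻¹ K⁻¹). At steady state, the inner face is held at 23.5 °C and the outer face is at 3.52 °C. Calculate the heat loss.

Q = 462 W

Resistance network (inner→outer):
  R_concrete = L/(kA) = 0.183/(1.55·40.3) = 0.002930 K/W
  R_expanded polystyrene = L/(kA) = 0.0333/(0.0320·40.3) = 0.02582 K/W
  R_beech = L/(kA) = 0.0847/(0.145·40.3) = 0.01449 K/W
ΣR = 0.002930 + 0.02582 + 0.01449 = 0.04324 K/W
Q = ΔT/ΣR = (23.5 °C − 3.52 °C)/0.04324 = 462 W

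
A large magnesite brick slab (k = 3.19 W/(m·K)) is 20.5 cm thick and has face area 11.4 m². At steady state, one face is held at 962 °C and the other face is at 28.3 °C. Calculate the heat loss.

Q = 166 kW

Q = kA·ΔT/L = 3.19 × 11.4 × |962 °C − 28.3 °C| / 0.205 = 1.66×10^5 W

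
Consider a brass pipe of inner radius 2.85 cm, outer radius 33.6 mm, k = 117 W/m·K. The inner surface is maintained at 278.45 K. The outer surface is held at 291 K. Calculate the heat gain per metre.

Q' = 56000 W/m

Q' = 2πk·ΔT/ln(r₂/r₁) = 2π × 117 × 12.55 / ln(0.0336/0.0285) = 56000 W/m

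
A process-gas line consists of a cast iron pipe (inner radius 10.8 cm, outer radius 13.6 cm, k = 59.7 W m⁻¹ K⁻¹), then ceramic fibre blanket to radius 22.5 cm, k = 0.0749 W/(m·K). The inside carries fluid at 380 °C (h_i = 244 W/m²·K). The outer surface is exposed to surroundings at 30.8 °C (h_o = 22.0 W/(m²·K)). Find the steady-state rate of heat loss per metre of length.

Q' = 315 W/m

Resistance network (inner→outer):
  R'_conv,in = 1/(2πr h) = 1/(2π·0.108·244) = 0.006040 m·K/W
  R'_cast iron = ln(0.136/0.108)/(2πk) = 0.2305/(2π·59.7) = 6.146×10^-4 m·K/W
  R'_ceramic fibre blanket = ln(0.225/0.136)/(2πk) = 0.5034/(2π·0.0749) = 1.070 m·K/W
  R'_conv,out = 1/(2πr h) = 1/(2π·0.225·22.0) = 0.03215 m·K/W
ΣR = 0.006040 + 6.146×10^-4 + 1.070 + 0.03215 = 1.109 m·K/W
Q' = ΔT/ΣR = (380 °C − 30.8 °C)/1.109 = 315 W/m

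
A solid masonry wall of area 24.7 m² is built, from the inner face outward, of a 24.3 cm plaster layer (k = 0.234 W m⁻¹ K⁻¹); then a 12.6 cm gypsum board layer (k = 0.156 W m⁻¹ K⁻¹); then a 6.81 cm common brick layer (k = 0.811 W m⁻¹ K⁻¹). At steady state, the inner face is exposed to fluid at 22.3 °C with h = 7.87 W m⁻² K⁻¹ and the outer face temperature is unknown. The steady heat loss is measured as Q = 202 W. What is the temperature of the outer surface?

T_out = 5.48 °C

Sum the resistances:
  R_conv,in = 1/(hA) = 1/(7.87·24.7) = 0.005144 K/W
  R_plaster = L/(kA) = 0.243/(0.234·24.7) = 0.04204 K/W
  R_gypsum board = L/(kA) = 0.126/(0.156·24.7) = 0.03270 K/W
  R_common brick = L/(kA) = 0.0681/(0.811·24.7) = 0.003400 K/W
ΣR = 0.08329 K/W
ΔT = Q·ΣR = 202 × 0.08329 = 16.82 K
Heat flows outward, so T_out = T_in − ΔT = 22.3 − 16.82 = 5.48 °C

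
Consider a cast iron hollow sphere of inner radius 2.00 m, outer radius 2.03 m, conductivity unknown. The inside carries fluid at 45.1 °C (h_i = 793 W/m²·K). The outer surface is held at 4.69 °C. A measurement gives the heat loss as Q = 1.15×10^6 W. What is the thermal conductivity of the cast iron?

ΣR = ΔT/Q = |45.1 − 4.69|/1.15×10^6 = 3.514×10^-5 K/W
Known resistances:
  R_conv,in = 1/(4πr²h) = 1/(4π·2.00²·793) = 2.509×10^-5 K/W
R_cast iron = ΣR − ΣR_known = 3.514×10^-5 − 2.509×10^-5 = 1.005×10^-5 K/W
(1/r₁−1/r₂)/(4πk) = 1.005×10^-5 ⇒ k = 0.007389/(4π·1.005×10^-5) = 58.5 W/m·K

k = 58.5 W/m·K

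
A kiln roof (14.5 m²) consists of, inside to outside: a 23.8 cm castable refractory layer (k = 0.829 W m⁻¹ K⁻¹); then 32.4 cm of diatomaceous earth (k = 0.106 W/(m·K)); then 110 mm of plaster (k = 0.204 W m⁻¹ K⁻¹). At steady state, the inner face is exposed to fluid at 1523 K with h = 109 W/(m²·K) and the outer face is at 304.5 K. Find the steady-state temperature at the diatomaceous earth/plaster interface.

Resistance network (inner→outer):
  R_conv,in = 1/(hA) = 1/(109·14.5) = 6.327×10^-4 K/W
  R_castable refractory = L/(kA) = 0.238/(0.829·14.5) = 0.01980 K/W
  R_diatomaceous earth = L/(kA) = 0.324/(0.106·14.5) = 0.2108 K/W
  R_plaster = L/(kA) = 0.110/(0.204·14.5) = 0.03719 K/W
ΣR = 6.327×10^-4 + 0.01980 + 0.2108 + 0.03719 = 0.2684 K/W
Q = ΔT/ΣR = (1523 K − 304.5 K)/0.2684 = 4540 W
From the inner boundary to the diatomaceous earth/plaster interface, ΣR_partial = 0.2312 K/W.
T_interface = T_in − Q·ΣR_partial = 1523 K − (4540)(0.2312) = 473 K

T = 473 K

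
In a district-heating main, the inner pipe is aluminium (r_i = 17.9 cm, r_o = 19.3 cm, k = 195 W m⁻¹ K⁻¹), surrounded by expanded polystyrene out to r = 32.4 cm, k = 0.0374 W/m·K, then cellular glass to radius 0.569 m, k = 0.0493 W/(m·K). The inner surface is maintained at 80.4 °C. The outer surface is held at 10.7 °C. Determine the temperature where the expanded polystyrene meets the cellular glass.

Treat each layer as a resistance in series:
  R'_aluminium = ln(0.193/0.179)/(2πk) = 0.07530/(2π·195) = 6.146×10^-5 m·K/W
  R'_expanded polystyrene = ln(0.324/0.193)/(2πk) = 0.5181/(2π·0.0374) = 2.205 m·K/W
  R'_cellular glass = ln(0.569/0.324)/(2πk) = 0.5631/(2π·0.0493) = 1.818 m·K/W
ΣR = 6.146×10^-5 + 2.205 + 1.818 = 4.023 m·K/W
Q' = ΔT/ΣR = (80.4 °C − 10.7 °C)/4.023 = 17.33 W/m
From the inner boundary to the expanded polystyrene/cellular glass interface, ΣR_partial = 2.205 m·K/W.
T_interface = T_in − Q'·ΣR_partial = 80.4 °C − (17.33)(2.205) = 42.2 °C

T = 42.2 °C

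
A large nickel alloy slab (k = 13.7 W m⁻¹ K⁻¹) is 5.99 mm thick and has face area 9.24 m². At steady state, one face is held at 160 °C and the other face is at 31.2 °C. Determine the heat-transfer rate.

Q = kA·ΔT/L = 13.7 × 9.24 × |160 °C − 31.2 °C| / 0.00599 = 2.72×10^6 W

Q = 2720 kW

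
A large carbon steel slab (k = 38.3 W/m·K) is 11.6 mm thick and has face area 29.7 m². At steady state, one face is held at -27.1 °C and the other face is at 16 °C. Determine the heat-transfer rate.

Q = kA·ΔT/L = 38.3 × 29.7 × |-27.1 °C − 16 °C| / 0.0116 = 4.23×10^6 W

Q = 4.23×10^6 W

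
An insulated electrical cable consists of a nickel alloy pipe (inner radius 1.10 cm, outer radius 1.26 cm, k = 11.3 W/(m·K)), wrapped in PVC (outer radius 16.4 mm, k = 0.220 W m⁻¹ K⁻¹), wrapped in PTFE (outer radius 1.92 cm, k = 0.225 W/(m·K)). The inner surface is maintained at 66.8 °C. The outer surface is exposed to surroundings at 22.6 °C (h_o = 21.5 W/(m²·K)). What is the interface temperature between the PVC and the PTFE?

Treat each layer as a resistance in series:
  R'_nickel alloy = ln(0.0126/0.0110)/(2πk) = 0.1358/(2π·11.3) = 0.001913 m·K/W
  R'_PVC = ln(0.0164/0.0126)/(2πk) = 0.2636/(2π·0.220) = 0.1907 m·K/W
  R'_PTFE = ln(0.0192/0.0164)/(2πk) = 0.1576/(2π·0.225) = 0.1115 m·K/W
  R'_conv,out = 1/(2πr h) = 1/(2π·0.0192·21.5) = 0.3855 m·K/W
ΣR = 0.001913 + 0.1907 + 0.1115 + 0.3855 = 0.6896 m·K/W
Q' = ΔT/ΣR = (66.8 °C − 22.6 °C)/0.6896 = 64.10 W/m
From the inner boundary to the PVC/PTFE interface, ΣR_partial = 0.1926 m·K/W.
T_interface = T_in − Q'·ΣR_partial = 66.8 °C − (64.10)(0.1926) = 54.5 °C

T = 54.5 °C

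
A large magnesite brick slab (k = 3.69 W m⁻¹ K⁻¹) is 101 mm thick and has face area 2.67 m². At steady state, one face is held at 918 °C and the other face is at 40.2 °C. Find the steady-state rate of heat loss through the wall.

Q = kA·ΔT/L = 3.69 × 2.67 × |918 °C − 40.2 °C| / 0.101 = 85600 W

Q = 85.6 kW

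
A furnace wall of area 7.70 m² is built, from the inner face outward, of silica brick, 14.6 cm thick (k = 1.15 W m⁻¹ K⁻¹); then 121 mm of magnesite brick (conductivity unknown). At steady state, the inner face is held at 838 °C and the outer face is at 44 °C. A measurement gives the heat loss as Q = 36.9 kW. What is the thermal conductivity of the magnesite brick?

k = 3.12 W/m·K

ΣR = ΔT/Q = |838 − 44|/36900 = 0.02152 K/W
Known resistances:
  R_silica brick = L/(kA) = 0.146/(1.15·7.70) = 0.01649 K/W
R_magnesite brick = ΣR − ΣR_known = 0.02152 − 0.01649 = 0.005030 K/W
L/(kA) = 0.005030 ⇒ k = 0.121/(0.005030·7.70) = 3.12 W/m·K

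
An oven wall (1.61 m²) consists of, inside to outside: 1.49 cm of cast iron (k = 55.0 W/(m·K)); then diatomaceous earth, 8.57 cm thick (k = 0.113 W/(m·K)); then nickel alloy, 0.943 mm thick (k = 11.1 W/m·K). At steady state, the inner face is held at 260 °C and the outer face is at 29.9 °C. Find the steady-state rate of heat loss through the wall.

Series thermal resistances, inner to outer:
  R_cast iron = L/(kA) = 0.0149/(55.0·1.61) = 1.683×10^-4 K/W
  R_diatomaceous earth = L/(kA) = 0.0857/(0.113·1.61) = 0.4711 K/W
  R_nickel alloy = L/(kA) = 9.43×10^-4/(11.1·1.61) = 5.277×10^-5 K/W
ΣR = 1.683×10^-4 + 0.4711 + 5.277×10^-5 = 0.4713 K/W
Q = ΔT/ΣR = (260 °C − 29.9 °C)/0.4713 = 488 W

Q = 488 W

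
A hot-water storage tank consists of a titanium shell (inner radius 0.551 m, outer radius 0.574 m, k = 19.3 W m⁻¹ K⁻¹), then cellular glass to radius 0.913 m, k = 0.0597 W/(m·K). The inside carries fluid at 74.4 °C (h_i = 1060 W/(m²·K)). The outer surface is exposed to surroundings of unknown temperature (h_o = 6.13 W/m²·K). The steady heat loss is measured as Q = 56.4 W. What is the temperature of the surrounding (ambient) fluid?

T_out = 24.9 °C

Sum the resistances:
  R_conv,in = 1/(4πr²h) = 1/(4π·0.551²·1060) = 2.473×10^-4 K/W
  R_titanium = (1/0.551 − 1/0.574)/(4πk) = 0.07272/(4π·19.3) = 2.998×10^-4 K/W
  R_cellular glass = (1/0.574 − 1/0.913)/(4πk) = 0.6469/(4π·0.0597) = 0.8622 K/W
  R_conv,out = 1/(4πr²h) = 1/(4π·0.913²·6.13) = 0.01557 K/W
ΣR = 0.8784 K/W
ΔT = Q·ΣR = 56.4 × 0.8784 = 49.54 K
Heat flows outward, so T_out = T_in − ΔT = 74.4 − 49.54 = 24.9 °C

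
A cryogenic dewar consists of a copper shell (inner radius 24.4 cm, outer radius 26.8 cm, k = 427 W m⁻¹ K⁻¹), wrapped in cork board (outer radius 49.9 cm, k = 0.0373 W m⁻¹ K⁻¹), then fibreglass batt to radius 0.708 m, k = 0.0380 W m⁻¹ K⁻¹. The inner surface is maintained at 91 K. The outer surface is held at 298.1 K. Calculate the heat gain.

Q = 42.1 W

Series thermal resistances, inner to outer:
  R_copper = (1/0.244 − 1/0.268)/(4πk) = 0.3670/(4π·427) = 6.840×10^-5 K/W
  R_cork board = (1/0.268 − 1/0.499)/(4πk) = 1.727/(4π·0.0373) = 3.685 K/W
  R_fibreglass batt = (1/0.499 − 1/0.708)/(4πk) = 0.5916/(4π·0.0380) = 1.239 K/W
ΣR = 6.840×10^-5 + 3.685 + 1.239 = 4.924 K/W
Q = ΔT/ΣR = (91 K − 298.1 K)/4.924 = -42.1 W
(Negative Q ⇒ heat flows inward; heat gain = 42.1 W.)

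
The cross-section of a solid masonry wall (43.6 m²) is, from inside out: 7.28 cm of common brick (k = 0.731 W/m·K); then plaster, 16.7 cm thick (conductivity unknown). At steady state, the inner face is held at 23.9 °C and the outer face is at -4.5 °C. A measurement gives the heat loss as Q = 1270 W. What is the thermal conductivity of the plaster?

k = 0.191 W/m·K

ΣR = ΔT/Q = |23.9 − -4.5|/1270 = 0.02236 K/W
Known resistances:
  R_common brick = L/(kA) = 0.0728/(0.731·43.6) = 0.002284 K/W
R_plaster = ΣR − ΣR_known = 0.02236 − 0.002284 = 0.02008 K/W
L/(kA) = 0.02008 ⇒ k = 0.167/(0.02008·43.6) = 0.191 W/m·K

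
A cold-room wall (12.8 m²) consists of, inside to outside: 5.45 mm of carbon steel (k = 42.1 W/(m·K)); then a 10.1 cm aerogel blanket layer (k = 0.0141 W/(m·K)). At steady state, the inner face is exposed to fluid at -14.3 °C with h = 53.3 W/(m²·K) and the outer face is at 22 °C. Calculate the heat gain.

Resistance network (inner→outer):
  R_conv,in = 1/(hA) = 1/(53.3·12.8) = 0.001466 K/W
  R_carbon steel = L/(kA) = 0.00545/(42.1·12.8) = 1.011×10^-5 K/W
  R_aerogel blanket = L/(kA) = 0.101/(0.0141·12.8) = 0.5596 K/W
ΣR = 0.001466 + 1.011×10^-5 + 0.5596 = 0.5611 K/W
Q = ΔT/ΣR = (-14.3 °C − 22 °C)/0.5611 = -64.7 W
(Negative Q ⇒ heat flows inward; heat gain = 64.7 W.)

Q = 64.7 W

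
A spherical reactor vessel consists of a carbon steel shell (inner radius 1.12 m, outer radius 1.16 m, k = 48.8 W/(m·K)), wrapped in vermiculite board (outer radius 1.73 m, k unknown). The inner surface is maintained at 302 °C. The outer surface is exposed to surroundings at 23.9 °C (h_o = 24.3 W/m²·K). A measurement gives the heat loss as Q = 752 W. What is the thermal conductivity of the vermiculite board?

k = 0.0613 W/m·K

ΣR = ΔT/Q = |302 − 23.9|/752 = 0.3698 K/W
Known resistances:
  R_carbon steel = (1/1.12 − 1/1.16)/(4πk) = 0.03079/(4π·48.8) = 5.021×10^-5 K/W
  R_conv,out = 1/(4πr²h) = 1/(4π·1.73²·24.3) = 0.001094 K/W
R_vermiculite board = ΣR − ΣR_known = 0.3698 − 0.001144 = 0.3687 K/W
(1/r₁−1/r₂)/(4πk) = 0.3687 ⇒ k = 0.2840/(4π·0.3687) = 0.0613 W/m·K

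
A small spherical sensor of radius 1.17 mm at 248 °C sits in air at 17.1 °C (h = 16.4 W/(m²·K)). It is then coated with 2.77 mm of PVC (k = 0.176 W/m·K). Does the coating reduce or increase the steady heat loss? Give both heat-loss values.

Critical radius for a sphere: r_cr = 2k/h = 0.0215 m = 2.15 cm.
Outer radius after coating: r₂ = 0.00117 + 0.00277 = 0.00394 m.
Since r₁ < r_cr and r₂ ≤ r_cr, the coating moves toward the maximum at r_cr — heat loss rises.
Bare: R = 1/(4πr₁²h) = 3545 K/W; Q = 230.9/3545 = 0.0651 W.
Coated: R = R_cond + R_conv = 584.3 K/W; Q = 230.9/584.3 = 0.395 W.

increases: 0.0651 → 0.395 W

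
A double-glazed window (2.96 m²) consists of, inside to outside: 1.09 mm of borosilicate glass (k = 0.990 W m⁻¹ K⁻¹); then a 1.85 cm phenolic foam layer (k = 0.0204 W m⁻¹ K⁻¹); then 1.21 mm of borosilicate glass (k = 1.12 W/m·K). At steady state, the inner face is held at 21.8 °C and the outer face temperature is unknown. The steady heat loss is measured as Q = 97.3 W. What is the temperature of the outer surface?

T_out = -8.08 °C

Series resistances:
  R_borosilicate glass = L/(kA) = 0.00109/(0.990·2.96) = 3.720×10^-4 K/W
  R_phenolic foam = L/(kA) = 0.0185/(0.0204·2.96) = 0.3064 K/W
  R_borosilicate glass = L/(kA) = 0.00121/(1.12·2.96) = 3.650×10^-4 K/W
ΣR = 0.3071 K/W
ΔT = Q·ΣR = 97.3 × 0.3071 = 29.88 K
Heat flows outward, so T_out = T_in − ΔT = 21.8 − 29.88 = -8.08 °C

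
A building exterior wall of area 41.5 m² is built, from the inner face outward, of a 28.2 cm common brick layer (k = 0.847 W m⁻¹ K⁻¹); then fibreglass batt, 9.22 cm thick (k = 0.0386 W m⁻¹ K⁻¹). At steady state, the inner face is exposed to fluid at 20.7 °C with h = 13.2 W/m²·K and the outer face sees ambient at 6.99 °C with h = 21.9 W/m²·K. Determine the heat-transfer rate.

Q = 200 W

Series thermal resistances, inner to outer:
  R_conv,in = 1/(hA) = 1/(13.2·41.5) = 0.001825 K/W
  R_common brick = L/(kA) = 0.282/(0.847·41.5) = 0.008023 K/W
  R_fibreglass batt = L/(kA) = 0.0922/(0.0386·41.5) = 0.05756 K/W
  R_conv,out = 1/(hA) = 1/(21.9·41.5) = 0.001100 K/W
ΣR = 0.001825 + 0.008023 + 0.05756 + 0.001100 = 0.06851 K/W
Q = ΔT/ΣR = (20.7 °C − 6.99 °C)/0.06851 = 200 W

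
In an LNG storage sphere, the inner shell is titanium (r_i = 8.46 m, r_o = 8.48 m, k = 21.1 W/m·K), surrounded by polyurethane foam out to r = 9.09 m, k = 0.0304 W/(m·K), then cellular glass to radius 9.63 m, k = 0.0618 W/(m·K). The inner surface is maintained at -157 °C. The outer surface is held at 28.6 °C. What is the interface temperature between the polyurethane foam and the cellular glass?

T = -22.8 °C

Treat each layer as a resistance in series:
  R_titanium = (1/8.46 − 1/8.48)/(4πk) = 2.788×10^-4/(4π·21.1) = 1.051×10^-6 K/W
  R_polyurethane foam = (1/8.48 − 1/9.09)/(4πk) = 0.007914/(4π·0.0304) = 0.02072 K/W
  R_cellular glass = (1/9.09 − 1/9.63)/(4πk) = 0.006169/(4π·0.0618) = 0.007943 K/W
ΣR = 1.051×10^-6 + 0.02072 + 0.007943 = 0.02866 K/W
Q = ΔT/ΣR = (-157 °C − 28.6 °C)/0.02866 = -6476 W
From the inner boundary to the polyurethane foam/cellular glass interface, ΣR_partial = 0.02072 K/W.
T_interface = T_in − Q·ΣR_partial = -157 °C − (-6476)(0.02072) = -22.8 °C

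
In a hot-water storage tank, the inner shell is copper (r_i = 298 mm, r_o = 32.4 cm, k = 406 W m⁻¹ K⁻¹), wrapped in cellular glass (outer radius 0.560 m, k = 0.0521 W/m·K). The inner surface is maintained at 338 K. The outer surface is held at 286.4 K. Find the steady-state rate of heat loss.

Q = 26.0 W

Treat each layer as a resistance in series:
  R_copper = (1/0.298 − 1/0.324)/(4πk) = 0.2693/(4π·406) = 5.278×10^-5 K/W
  R_cellular glass = (1/0.324 − 1/0.560)/(4πk) = 1.301/(4π·0.0521) = 1.987 K/W
ΣR = 5.278×10^-5 + 1.987 = 1.987 K/W
Q = ΔT/ΣR = (338 K − 286.4 K)/1.987 = 26.0 W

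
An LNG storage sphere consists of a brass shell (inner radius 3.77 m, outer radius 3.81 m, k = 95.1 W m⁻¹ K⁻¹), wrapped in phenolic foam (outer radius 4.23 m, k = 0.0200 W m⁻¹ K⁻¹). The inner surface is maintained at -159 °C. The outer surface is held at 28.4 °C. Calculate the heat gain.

Resistance network (inner→outer):
  R_brass = (1/3.77 − 1/3.81)/(4πk) = 0.002785/(4π·95.1) = 2.330×10^-6 K/W
  R_phenolic foam = (1/3.81 − 1/4.23)/(4πk) = 0.02606/(4π·0.0200) = 0.1037 K/W
ΣR = 2.330×10^-6 + 0.1037 = 0.1037 K/W
Q = ΔT/ΣR = (-159 °C − 28.4 °C)/0.1037 = -1810 W
(Negative Q ⇒ heat flows inward; heat gain = 1810 W.)

Q = 1810 W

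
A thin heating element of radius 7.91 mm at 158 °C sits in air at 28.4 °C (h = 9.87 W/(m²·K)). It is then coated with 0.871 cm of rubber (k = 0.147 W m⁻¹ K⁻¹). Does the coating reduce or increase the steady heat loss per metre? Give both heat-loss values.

increases: 63.6 → 73.1 W/m

Critical radius for a cylinder: r_cr = k/h = 0.0149 m = 1.49 cm.
Outer radius after coating: r₂ = 0.00791 + 0.00871 = 0.01662 m.
r₁ < r_cr < r₂: heat loss rises to a maximum at r_cr then falls. Whether the coating helps depends on whether Q(r₂) has dropped back below Q(r₁).
Bare: R = 1/(2πr₁h) = 2.039 m·K/W; Q = 129.6/2.039 = 63.6 W/m.
Coated: R = R_cond + R_conv = 1.774 m·K/W; Q = 129.6/1.774 = 73.1 W/m.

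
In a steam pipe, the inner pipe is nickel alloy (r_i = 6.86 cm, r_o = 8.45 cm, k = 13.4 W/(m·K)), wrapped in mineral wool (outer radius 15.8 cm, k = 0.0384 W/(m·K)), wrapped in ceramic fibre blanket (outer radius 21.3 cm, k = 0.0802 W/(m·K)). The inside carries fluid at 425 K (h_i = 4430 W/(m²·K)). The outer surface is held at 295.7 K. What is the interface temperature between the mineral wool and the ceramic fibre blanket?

Resistance network (inner→outer):
  R'_conv,in = 1/(2πr h) = 1/(2π·0.0686·4430) = 5.237×10^-4 m·K/W
  R'_nickel alloy = ln(0.0845/0.0686)/(2πk) = 0.2085/(2π·13.4) = 0.002476 m·K/W
  R'_mineral wool = ln(0.158/0.0845)/(2πk) = 0.6258/(2π·0.0384) = 2.594 m·K/W
  R'_ceramic fibre blanket = ln(0.213/0.158)/(2πk) = 0.2987/(2π·0.0802) = 0.5928 m·K/W
ΣR = 5.237×10^-4 + 0.002476 + 2.594 + 0.5928 = 3.190 m·K/W
Q' = ΔT/ΣR = (425 K − 295.7 K)/3.190 = 40.53 W/m
From the inner boundary to the mineral wool/ceramic fibre blanket interface, ΣR_partial = 2.597 m·K/W.
T_interface = T_in − Q'·ΣR_partial = 425 K − (40.53)(2.597) = 319.7 K

T = 319.7 K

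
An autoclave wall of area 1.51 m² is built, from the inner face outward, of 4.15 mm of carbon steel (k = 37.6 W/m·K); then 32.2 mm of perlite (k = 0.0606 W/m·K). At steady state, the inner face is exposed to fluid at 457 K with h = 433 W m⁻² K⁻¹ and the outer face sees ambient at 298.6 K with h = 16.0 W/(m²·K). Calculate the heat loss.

Q = 401 W

Treat each layer as a resistance in series:
  R_conv,in = 1/(hA) = 1/(433·1.51) = 0.001529 K/W
  R_carbon steel = L/(kA) = 0.00415/(37.6·1.51) = 7.309×10^-5 K/W
  R_perlite = L/(kA) = 0.0322/(0.0606·1.51) = 0.3519 K/W
  R_conv,out = 1/(hA) = 1/(16.0·1.51) = 0.04139 K/W
ΣR = 0.001529 + 7.309×10^-5 + 0.3519 + 0.04139 = 0.3949 K/W
Q = ΔT/ΣR = (457 K − 298.6 K)/0.3949 = 401 W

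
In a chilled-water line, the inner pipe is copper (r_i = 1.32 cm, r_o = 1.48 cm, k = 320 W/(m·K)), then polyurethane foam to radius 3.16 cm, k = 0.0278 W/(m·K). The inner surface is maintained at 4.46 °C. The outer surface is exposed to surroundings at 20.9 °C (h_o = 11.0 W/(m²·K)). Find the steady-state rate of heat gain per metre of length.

Series thermal resistances, inner to outer:
  R'_copper = ln(0.0148/0.0132)/(2πk) = 0.1144/(2π·320) = 5.690×10^-5 m·K/W
  R'_polyurethane foam = ln(0.0316/0.0148)/(2πk) = 0.7585/(2π·0.0278) = 4.343 m·K/W
  R'_conv,out = 1/(2πr h) = 1/(2π·0.0316·11.0) = 0.4579 m·K/W
ΣR = 5.690×10^-5 + 4.343 + 0.4579 = 4.801 m·K/W
Q' = ΔT/ΣR = (4.46 °C − 20.9 °C)/4.801 = -3.42 W/m
(Negative Q' ⇒ heat flows inward; heat gain = 3.42 W/m.)

Q' = 3.42 W/m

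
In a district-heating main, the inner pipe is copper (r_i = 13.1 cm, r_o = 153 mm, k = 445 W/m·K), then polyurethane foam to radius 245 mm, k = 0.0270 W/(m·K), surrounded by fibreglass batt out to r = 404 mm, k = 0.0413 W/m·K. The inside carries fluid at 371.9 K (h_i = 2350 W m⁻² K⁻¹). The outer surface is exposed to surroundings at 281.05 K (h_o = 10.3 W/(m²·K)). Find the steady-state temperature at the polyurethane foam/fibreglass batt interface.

T = 318.7 K

Treat each layer as a resistance in series:
  R'_conv,in = 1/(2πr h) = 1/(2π·0.131·2350) = 5.170×10^-4 m·K/W
  R'_copper = ln(0.153/0.131)/(2πk) = 0.1552/(2π·445) = 5.552×10^-5 m·K/W
  R'_polyurethane foam = ln(0.245/0.153)/(2πk) = 0.4708/(2π·0.0270) = 2.775 m·K/W
  R'_fibreglass batt = ln(0.404/0.245)/(2πk) = 0.5002/(2π·0.0413) = 1.927 m·K/W
  R'_conv,out = 1/(2πr h) = 1/(2π·0.404·10.3) = 0.03825 m·K/W
ΣR = 5.170×10^-4 + 5.552×10^-5 + 2.775 + 1.927 + 0.03825 = 4.741 m·K/W
Q' = ΔT/ΣR = (371.9 K − 281.05 K)/4.741 = 19.16 W/m
From the inner boundary to the polyurethane foam/fibreglass batt interface, ΣR_partial = 2.776 m·K/W.
T_interface = T_in − Q'·ΣR_partial = 371.9 K − (19.16)(2.776) = 318.7 K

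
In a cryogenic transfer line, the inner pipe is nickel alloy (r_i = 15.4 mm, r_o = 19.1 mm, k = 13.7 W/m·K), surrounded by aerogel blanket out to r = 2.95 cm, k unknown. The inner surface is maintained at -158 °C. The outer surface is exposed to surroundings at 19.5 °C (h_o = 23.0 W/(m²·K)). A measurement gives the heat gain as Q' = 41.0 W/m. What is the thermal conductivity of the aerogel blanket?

ΣR = ΔT/Q' = |-158 − 19.5|/41.0 = 4.329 m·K/W
Known resistances:
  R'_nickel alloy = ln(0.0191/0.0154)/(2πk) = 0.2153/(2π·13.7) = 0.002501 m·K/W
  R'_conv,out = 1/(2πr h) = 1/(2π·0.0295·23.0) = 0.2346 m·K/W
R_aerogel blanket = ΣR − ΣR_known = 4.329 − 0.2371 = 4.092 m·K/W
ln(r₂/r₁)/(2πk) = 4.092 ⇒ k = 0.4347/(2π·4.092) = 0.0169 W/m·K

k = 0.0169 W/m·K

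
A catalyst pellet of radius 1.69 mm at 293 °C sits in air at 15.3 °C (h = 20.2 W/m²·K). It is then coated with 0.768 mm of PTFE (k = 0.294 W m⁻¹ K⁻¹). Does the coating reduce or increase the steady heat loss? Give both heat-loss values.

Critical radius for a sphere: r_cr = 2k/h = 0.0291 m = 2.91 cm.
Outer radius after coating: r₂ = 0.00169 + 7.68×10^-4 = 0.002458 m.
Since r₁ < r_cr and r₂ ≤ r_cr, the coating moves toward the maximum at r_cr — heat loss rises.
Bare: R = 1/(4πr₁²h) = 1379 K/W; Q = 277.7/1379 = 0.201 W.
Coated: R = R_cond + R_conv = 702.1 K/W; Q = 277.7/702.1 = 0.396 W.

increases: 0.201 → 0.396 W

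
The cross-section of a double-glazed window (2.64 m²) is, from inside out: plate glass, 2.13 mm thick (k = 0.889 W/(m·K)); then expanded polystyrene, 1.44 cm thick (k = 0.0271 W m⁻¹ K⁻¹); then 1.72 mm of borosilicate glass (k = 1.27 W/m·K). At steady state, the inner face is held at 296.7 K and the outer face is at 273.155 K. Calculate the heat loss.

Q = 116 W

Treat each layer as a resistance in series:
  R_plate glass = L/(kA) = 0.00213/(0.889·2.64) = 9.076×10^-4 K/W
  R_expanded polystyrene = L/(kA) = 0.0144/(0.0271·2.64) = 0.2013 K/W
  R_borosilicate glass = L/(kA) = 0.00172/(1.27·2.64) = 5.130×10^-4 K/W
ΣR = 9.076×10^-4 + 0.2013 + 5.130×10^-4 = 0.2027 K/W
Q = ΔT/ΣR = (296.7 K − 273.155 K)/0.2027 = 116 W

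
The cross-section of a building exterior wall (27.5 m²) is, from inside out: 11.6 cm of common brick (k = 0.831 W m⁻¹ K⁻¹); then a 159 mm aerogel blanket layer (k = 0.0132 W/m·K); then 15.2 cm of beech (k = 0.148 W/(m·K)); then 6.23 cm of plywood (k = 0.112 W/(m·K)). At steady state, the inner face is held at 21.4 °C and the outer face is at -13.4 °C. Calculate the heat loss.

Q = 69.5 W

Series thermal resistances, inner to outer:
  R_common brick = L/(kA) = 0.116/(0.831·27.5) = 0.005076 K/W
  R_aerogel blanket = L/(kA) = 0.159/(0.0132·27.5) = 0.4380 K/W
  R_beech = L/(kA) = 0.152/(0.148·27.5) = 0.03735 K/W
  R_plywood = L/(kA) = 0.0623/(0.112·27.5) = 0.02023 K/W
ΣR = 0.005076 + 0.4380 + 0.03735 + 0.02023 = 0.5007 K/W
Q = ΔT/ΣR = (21.4 °C − -13.4 °C)/0.5007 = 69.5 W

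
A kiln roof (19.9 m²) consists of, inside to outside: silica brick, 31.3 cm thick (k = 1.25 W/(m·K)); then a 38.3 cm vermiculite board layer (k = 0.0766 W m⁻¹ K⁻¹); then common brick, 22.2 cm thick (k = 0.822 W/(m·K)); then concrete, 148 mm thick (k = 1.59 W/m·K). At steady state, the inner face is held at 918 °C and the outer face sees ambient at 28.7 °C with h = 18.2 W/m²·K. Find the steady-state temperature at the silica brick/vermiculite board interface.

Resistance network (inner→outer):
  R_silica brick = L/(kA) = 0.313/(1.25·19.9) = 0.01258 K/W
  R_vermiculite board = L/(kA) = 0.383/(0.0766·19.9) = 0.2513 K/W
  R_common brick = L/(kA) = 0.222/(0.822·19.9) = 0.01357 K/W
  R_concrete = L/(kA) = 0.148/(1.59·19.9) = 0.004677 K/W
  R_conv,out = 1/(hA) = 1/(18.2·19.9) = 0.002761 K/W
ΣR = 0.01258 + 0.2513 + 0.01357 + 0.004677 + 0.002761 = 0.2849 K/W
Q = ΔT/ΣR = (918 °C − 28.7 °C)/0.2849 = 3121 W
From the inner boundary to the silica brick/vermiculite board interface, ΣR_partial = 0.01258 K/W.
T_interface = T_in − Q·ΣR_partial = 918 °C − (3121)(0.01258) = 879 °C

T = 879 °C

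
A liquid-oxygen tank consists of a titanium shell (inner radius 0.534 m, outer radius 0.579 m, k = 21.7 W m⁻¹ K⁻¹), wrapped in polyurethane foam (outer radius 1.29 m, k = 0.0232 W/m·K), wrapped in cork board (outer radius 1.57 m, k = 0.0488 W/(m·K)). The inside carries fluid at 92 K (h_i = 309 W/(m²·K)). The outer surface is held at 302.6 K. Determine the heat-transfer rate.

Resistance network (inner→outer):
  R_conv,in = 1/(4πr²h) = 1/(4π·0.534²·309) = 9.031×10^-4 K/W
  R_titanium = (1/0.534 − 1/0.579)/(4πk) = 0.1455/(4π·21.7) = 5.337×10^-4 K/W
  R_polyurethane foam = (1/0.579 − 1/1.29)/(4πk) = 0.9519/(4π·0.0232) = 3.265 K/W
  R_cork board = (1/1.29 − 1/1.57)/(4πk) = 0.1383/(4π·0.0488) = 0.2254 K/W
ΣR = 9.031×10^-4 + 5.337×10^-4 + 3.265 + 0.2254 = 3.492 K/W
Q = ΔT/ΣR = (92 K − 302.6 K)/3.492 = -60.3 W
(Negative Q ⇒ heat flows inward; heat gain = 60.3 W.)

Q = 60.3 W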